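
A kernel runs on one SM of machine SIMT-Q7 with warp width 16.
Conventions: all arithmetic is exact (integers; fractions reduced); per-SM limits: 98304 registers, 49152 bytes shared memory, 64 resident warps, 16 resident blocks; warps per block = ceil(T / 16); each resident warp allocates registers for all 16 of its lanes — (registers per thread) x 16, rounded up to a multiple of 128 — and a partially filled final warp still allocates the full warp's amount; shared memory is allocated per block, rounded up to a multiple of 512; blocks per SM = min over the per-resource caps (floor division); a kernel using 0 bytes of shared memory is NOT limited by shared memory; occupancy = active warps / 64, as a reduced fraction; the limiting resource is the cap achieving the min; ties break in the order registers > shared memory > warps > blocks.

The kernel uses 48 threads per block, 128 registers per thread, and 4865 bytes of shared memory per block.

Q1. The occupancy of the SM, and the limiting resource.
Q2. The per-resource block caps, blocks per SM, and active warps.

Answer: occupancy 27/64, limited by shared memory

registers: 16 blocks
shared memory: 9 blocks
warps: 21 blocks
blocks: 16 blocks

Answer: 9 blocks, 27 active warps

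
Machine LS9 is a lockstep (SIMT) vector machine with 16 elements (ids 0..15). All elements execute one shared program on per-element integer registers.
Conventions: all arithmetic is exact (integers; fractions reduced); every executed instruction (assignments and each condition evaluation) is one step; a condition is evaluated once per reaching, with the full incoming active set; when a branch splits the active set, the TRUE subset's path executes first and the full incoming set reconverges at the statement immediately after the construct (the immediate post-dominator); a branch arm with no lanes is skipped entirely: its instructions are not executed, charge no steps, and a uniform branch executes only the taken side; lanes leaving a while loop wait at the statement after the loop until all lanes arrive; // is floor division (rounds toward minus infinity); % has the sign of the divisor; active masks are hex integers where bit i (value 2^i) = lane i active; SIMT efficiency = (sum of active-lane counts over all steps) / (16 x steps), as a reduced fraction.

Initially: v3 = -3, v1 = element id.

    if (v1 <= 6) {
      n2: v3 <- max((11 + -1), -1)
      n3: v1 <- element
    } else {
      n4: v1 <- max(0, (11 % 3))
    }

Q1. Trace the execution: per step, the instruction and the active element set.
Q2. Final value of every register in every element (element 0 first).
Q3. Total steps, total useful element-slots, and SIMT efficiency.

step 0: eval (v1 <= 6)               0xffff
step 1: v3 <- max((11 + -1), -1)     0x007f
step 2: v1 <- element                0x007f
step 3: v1 <- max(0, (11 % 3))       0xff80

Answer: 4 steps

v3: 10,10,10,10,10,10,10,-3,-3,-3,-3,-3,-3,-3,-3,-3
v1: 0,1,2,3,4,5,6,2,2,2,2,2,2,2,2,2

steps = 4; useful = 39; efficiency = 39/64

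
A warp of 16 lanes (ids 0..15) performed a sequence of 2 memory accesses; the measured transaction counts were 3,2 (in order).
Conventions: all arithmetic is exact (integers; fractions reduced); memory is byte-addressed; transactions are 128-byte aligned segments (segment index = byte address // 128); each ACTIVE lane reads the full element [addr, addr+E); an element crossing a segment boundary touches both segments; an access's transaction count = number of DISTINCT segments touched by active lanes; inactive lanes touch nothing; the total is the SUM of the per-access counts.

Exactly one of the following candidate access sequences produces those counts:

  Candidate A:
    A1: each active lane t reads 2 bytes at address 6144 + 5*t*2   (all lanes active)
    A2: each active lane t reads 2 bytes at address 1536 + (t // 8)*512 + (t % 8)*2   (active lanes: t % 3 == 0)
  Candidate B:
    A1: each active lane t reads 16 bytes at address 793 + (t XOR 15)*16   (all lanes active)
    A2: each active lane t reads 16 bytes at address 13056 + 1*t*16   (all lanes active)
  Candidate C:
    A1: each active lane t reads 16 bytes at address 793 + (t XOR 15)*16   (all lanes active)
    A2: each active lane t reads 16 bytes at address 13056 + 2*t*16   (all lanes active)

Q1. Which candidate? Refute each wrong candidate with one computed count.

A: A1 gives 2 transactions, not 3
C: A2 gives 4 transactions, not 2
B: all counts match (3,2)

Answer: B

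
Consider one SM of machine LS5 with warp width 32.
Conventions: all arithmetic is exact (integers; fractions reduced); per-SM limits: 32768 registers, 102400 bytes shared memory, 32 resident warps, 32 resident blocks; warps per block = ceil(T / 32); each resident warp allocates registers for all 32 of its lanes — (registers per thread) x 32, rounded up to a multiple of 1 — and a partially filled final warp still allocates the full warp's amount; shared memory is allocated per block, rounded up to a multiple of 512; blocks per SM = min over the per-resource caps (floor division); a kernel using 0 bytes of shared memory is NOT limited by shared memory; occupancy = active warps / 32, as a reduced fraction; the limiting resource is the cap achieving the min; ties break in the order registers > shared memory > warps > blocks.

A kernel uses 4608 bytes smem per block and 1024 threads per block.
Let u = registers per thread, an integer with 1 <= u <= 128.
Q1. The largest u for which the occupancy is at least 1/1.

Answer: u = 32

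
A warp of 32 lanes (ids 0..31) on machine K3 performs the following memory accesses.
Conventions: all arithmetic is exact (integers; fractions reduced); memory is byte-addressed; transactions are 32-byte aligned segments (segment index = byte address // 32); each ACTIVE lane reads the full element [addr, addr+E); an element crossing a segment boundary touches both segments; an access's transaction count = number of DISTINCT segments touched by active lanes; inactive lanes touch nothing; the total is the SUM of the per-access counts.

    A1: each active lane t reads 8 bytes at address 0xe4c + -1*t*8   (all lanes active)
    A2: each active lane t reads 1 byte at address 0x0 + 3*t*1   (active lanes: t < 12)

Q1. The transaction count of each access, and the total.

A1: 9 transactions
A2: 2 transactions

Answer: 9,2; total 11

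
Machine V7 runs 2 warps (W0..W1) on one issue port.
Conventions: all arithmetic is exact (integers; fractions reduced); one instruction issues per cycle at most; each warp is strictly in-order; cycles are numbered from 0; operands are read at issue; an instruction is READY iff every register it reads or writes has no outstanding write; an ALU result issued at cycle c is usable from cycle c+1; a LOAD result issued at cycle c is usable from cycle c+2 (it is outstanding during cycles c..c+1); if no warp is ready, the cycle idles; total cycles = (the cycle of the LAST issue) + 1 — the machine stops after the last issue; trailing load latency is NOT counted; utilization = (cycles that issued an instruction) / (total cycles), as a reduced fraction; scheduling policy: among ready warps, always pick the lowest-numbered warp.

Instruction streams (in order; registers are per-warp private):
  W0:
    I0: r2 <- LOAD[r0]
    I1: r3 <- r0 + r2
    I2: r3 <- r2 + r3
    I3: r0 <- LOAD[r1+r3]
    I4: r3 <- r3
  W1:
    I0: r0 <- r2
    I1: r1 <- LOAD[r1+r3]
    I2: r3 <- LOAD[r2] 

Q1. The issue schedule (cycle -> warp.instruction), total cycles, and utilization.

cycle 0: W0.I0
cycle 1: W1.I0
cycle 2: W0.I1
cycle 3: W0.I2
cycle 4: W0.I3
cycle 5: W0.I4
cycle 6: W1.I1
cycle 7: W1.I2

Answer: 8 cycles, utilization 1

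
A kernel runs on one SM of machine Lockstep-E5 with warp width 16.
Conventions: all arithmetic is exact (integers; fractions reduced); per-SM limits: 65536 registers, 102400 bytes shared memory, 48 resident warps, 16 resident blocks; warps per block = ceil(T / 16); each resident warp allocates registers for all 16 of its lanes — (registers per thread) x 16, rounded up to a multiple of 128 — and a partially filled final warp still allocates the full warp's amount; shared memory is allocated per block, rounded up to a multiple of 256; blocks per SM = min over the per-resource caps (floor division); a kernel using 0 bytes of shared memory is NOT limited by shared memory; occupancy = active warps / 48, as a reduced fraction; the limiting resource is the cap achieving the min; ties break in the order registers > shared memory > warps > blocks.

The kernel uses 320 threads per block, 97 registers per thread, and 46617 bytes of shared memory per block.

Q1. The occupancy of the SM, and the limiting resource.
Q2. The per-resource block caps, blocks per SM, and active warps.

Answer: occupancy 5/12, limited by registers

registers: 1 block
shared memory: 2 blocks
warps: 2 blocks
blocks: 16 blocks

Answer: 1 block, 20 active warps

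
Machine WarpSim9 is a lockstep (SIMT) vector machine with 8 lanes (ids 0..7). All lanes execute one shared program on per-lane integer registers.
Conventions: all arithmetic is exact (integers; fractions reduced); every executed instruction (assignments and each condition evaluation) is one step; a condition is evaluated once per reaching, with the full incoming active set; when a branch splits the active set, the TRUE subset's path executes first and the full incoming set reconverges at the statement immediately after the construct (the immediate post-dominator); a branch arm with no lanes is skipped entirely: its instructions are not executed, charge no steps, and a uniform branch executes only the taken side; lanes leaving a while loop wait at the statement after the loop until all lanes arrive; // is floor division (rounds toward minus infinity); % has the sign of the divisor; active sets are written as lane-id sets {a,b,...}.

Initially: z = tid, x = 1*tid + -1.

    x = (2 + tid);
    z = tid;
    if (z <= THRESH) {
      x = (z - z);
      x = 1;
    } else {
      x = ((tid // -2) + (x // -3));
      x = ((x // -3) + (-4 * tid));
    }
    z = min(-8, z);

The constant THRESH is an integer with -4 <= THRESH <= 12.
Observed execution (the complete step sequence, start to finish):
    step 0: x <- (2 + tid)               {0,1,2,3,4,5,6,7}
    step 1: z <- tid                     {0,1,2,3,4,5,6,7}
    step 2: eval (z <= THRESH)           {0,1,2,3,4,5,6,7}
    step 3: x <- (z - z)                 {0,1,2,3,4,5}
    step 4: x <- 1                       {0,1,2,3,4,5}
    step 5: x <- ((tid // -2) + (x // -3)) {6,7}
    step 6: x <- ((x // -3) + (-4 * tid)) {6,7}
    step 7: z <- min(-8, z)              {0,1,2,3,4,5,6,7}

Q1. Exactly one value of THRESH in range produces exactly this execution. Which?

Answer: THRESH = 5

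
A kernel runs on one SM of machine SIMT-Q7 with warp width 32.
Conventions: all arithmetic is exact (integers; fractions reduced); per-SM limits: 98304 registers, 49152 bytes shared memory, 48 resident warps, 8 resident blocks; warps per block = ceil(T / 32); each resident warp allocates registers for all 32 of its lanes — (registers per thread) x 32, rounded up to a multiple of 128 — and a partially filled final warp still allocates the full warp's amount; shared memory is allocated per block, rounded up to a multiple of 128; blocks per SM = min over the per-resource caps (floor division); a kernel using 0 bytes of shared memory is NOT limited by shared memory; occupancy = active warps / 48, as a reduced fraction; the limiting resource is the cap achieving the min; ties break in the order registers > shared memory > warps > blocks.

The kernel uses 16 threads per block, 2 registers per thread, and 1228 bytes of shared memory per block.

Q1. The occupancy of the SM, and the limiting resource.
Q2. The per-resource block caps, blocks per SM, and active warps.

Answer: occupancy 1/6, limited by blocks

registers: 768 blocks
shared memory: 38 blocks
warps: 48 blocks
blocks: 8 blocks

Answer: 8 blocks, 8 active warps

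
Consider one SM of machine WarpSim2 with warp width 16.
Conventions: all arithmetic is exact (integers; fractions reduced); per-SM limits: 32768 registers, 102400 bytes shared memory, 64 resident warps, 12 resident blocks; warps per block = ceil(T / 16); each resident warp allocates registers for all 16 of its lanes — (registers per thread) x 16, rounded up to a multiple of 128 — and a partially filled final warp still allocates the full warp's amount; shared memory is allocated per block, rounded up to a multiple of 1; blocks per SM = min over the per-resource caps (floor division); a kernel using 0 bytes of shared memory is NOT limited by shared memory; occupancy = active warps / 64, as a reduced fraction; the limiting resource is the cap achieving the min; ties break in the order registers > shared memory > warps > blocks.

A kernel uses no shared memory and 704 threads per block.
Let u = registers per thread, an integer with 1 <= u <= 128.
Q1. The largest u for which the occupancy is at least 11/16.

Answer: u = 40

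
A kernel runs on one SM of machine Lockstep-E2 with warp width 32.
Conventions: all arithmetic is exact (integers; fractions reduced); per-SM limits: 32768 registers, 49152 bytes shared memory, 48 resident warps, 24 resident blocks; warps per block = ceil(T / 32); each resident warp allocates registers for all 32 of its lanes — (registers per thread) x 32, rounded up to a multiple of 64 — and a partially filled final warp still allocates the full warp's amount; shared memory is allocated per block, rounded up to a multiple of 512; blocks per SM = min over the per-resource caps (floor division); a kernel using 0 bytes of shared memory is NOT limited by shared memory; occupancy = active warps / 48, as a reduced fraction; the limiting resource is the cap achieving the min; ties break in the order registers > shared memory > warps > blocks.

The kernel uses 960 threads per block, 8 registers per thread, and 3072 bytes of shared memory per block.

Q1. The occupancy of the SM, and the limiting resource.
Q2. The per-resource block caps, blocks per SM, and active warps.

Answer: occupancy 5/8, limited by warps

registers: 4 blocks
shared memory: 16 blocks
warps: 1 block
blocks: 24 blocks

Answer: 1 block, 30 active warps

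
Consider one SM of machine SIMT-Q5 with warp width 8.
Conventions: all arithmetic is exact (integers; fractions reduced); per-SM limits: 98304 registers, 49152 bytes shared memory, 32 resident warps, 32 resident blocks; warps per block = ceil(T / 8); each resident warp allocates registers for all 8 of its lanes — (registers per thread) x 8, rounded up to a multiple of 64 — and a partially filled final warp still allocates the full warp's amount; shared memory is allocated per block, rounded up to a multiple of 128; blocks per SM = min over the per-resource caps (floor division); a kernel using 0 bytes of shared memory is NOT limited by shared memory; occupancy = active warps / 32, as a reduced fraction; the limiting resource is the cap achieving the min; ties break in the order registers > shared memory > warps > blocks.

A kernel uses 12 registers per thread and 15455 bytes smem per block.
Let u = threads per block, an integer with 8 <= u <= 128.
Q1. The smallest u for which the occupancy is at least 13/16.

Answer: u = 65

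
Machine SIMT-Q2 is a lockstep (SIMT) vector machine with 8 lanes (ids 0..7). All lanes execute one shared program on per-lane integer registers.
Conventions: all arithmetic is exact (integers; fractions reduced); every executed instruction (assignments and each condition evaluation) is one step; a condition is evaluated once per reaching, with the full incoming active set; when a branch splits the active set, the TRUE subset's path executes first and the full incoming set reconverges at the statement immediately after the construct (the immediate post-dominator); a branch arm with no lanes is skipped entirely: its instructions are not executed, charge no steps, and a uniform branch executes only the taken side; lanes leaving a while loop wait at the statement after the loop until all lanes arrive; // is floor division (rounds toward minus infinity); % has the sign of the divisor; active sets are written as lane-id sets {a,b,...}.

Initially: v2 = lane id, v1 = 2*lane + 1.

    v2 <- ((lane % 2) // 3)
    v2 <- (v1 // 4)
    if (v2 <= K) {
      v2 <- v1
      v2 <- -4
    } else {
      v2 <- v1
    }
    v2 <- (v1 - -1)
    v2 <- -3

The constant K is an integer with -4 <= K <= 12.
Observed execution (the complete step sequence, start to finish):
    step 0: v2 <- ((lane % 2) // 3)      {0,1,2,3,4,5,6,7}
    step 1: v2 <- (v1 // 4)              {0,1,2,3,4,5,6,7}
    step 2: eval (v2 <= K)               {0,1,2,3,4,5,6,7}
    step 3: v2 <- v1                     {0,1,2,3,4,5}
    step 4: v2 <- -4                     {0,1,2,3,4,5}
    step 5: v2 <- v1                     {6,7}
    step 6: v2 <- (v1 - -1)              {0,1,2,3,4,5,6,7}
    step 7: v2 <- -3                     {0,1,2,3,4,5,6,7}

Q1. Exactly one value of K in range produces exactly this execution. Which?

Answer: K = 2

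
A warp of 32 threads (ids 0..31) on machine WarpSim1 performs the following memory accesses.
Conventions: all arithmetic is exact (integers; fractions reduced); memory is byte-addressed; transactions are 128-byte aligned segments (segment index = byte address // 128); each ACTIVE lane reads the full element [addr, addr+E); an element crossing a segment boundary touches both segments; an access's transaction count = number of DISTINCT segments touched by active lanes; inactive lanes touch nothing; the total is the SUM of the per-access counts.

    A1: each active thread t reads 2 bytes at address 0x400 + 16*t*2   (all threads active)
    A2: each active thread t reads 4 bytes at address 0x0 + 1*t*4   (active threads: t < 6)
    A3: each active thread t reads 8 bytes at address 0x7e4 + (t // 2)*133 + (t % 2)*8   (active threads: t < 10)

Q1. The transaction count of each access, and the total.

A1: 8 transactions
A2: 1 transaction
A3: 6 transactions

Answer: 8,1,6; total 15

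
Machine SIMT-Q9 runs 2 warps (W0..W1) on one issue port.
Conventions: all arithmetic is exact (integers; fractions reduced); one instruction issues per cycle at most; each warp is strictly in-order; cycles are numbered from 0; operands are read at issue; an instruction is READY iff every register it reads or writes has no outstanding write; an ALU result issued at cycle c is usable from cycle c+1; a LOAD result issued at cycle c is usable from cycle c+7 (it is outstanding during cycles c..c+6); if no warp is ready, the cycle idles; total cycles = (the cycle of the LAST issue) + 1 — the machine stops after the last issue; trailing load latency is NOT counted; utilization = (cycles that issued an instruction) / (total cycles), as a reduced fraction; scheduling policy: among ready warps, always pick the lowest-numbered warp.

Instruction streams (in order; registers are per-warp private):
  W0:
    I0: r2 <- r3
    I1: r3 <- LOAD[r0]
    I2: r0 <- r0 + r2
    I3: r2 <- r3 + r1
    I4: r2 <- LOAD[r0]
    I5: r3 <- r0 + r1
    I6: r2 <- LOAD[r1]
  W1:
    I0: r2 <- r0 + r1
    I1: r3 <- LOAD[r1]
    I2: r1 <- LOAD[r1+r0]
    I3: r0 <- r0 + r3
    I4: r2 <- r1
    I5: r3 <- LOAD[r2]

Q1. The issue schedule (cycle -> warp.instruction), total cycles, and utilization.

cycle 0: W0.I0
cycle 1: W0.I1
cycle 2: W0.I2
cycle 3: W1.I0
cycle 4: W1.I1
cycle 5: W1.I2
cycle 6: idle
cycle 7: idle
cycle 8: W0.I3
cycle 9: W0.I4
cycle 10: W0.I5
cycle 11: W1.I3
cycle 12: W1.I4
cycle 13: W1.I5
cycle 14: idle
cycle 15: idle
cycle 16: W0.I6

Answer: 17 cycles, utilization 13/17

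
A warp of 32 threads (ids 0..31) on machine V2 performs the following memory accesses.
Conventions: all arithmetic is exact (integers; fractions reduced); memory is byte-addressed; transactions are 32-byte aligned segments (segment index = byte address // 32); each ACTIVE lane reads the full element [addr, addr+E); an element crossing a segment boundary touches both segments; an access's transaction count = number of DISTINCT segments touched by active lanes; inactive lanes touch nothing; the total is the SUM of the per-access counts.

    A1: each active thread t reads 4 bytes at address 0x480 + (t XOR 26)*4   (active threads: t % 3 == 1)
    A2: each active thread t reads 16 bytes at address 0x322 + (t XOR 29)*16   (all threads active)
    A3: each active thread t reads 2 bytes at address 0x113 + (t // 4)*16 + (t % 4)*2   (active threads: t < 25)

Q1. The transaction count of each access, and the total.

A1: 4 transactions
A2: 17 transactions
A3: 4 transactions

Answer: 4,17,4; total 25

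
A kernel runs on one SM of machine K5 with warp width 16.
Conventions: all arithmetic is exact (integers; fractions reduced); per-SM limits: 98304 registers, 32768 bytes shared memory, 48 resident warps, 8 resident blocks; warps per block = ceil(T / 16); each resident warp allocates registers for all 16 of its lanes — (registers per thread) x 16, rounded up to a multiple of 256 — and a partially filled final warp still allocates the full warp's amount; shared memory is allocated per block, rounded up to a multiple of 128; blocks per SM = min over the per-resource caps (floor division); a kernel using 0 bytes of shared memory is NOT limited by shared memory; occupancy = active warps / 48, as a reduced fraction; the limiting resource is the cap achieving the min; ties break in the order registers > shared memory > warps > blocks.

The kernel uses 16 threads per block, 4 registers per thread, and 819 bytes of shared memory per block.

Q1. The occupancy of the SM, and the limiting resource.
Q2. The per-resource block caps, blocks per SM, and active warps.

Answer: occupancy 1/6, limited by blocks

registers: 384 blocks
shared memory: 36 blocks
warps: 48 blocks
blocks: 8 blocks

Answer: 8 blocks, 8 active warps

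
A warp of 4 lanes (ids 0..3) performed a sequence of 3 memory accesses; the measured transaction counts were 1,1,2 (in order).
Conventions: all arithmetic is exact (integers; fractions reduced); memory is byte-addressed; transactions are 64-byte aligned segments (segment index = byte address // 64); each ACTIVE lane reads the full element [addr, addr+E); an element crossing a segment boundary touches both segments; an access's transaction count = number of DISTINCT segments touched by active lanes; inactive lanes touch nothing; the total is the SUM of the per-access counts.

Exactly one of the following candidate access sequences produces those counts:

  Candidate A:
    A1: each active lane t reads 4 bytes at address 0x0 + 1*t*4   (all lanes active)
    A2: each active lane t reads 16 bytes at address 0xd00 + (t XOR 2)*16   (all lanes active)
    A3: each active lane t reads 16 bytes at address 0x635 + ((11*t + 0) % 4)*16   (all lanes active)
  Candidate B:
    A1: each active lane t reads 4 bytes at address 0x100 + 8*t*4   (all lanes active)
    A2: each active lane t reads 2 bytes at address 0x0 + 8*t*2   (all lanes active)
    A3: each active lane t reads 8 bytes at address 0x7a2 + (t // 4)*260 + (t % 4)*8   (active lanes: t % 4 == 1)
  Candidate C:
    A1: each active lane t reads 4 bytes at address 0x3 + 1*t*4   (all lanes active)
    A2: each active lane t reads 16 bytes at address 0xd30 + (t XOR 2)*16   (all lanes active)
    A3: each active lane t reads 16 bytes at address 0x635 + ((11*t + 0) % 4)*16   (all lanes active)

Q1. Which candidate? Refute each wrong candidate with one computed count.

B: A1 gives 2 transactions, not 1
C: A2 gives 2 transactions, not 1
A: all counts match (1,1,2)

Answer: A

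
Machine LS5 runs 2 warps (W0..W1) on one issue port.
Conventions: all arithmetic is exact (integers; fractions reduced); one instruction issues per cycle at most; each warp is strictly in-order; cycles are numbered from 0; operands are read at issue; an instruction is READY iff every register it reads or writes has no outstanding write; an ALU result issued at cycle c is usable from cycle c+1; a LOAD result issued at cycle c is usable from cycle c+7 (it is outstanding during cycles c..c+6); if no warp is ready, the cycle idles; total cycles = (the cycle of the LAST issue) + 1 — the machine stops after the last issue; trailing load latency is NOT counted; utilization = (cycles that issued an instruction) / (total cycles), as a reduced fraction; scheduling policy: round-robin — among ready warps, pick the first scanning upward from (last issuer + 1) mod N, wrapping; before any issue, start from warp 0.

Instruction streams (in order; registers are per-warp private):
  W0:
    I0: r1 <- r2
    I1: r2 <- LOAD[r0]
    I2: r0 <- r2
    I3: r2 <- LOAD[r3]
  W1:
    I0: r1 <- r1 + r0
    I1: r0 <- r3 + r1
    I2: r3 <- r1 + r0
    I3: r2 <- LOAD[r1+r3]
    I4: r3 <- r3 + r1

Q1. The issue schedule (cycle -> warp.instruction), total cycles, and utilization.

cycle 0: W0.I0
cycle 1: W1.I0
cycle 2: W0.I1
cycle 3: W1.I1
cycle 4: W1.I2
cycle 5: W1.I3
cycle 6: W1.I4
cycle 7: idle
cycle 8: idle
cycle 9: W0.I2
cycle 10: W0.I3

Answer: 11 cycles, utilization 9/11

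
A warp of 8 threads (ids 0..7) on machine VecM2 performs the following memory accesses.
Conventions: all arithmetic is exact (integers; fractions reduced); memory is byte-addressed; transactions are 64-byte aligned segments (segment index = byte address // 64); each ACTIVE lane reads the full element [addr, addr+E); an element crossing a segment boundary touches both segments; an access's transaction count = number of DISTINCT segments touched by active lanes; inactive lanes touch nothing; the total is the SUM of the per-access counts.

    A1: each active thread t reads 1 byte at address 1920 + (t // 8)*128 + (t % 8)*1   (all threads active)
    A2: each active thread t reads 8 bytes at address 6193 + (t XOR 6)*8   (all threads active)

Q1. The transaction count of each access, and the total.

A1: 1 transaction
A2: 2 transactions

Answer: 1,2; total 3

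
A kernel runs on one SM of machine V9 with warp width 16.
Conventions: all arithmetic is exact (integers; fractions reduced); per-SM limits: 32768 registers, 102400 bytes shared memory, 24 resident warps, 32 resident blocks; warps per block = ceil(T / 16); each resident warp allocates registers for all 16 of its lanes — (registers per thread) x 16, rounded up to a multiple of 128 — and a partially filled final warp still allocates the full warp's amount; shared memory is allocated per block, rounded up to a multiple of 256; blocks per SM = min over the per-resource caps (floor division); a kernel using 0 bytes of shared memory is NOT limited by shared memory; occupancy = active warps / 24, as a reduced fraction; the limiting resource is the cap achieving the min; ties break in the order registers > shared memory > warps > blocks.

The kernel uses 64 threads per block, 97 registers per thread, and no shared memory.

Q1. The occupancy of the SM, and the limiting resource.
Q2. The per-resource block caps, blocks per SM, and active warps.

Answer: occupancy 2/3, limited by registers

registers: 4 blocks
shared memory: no limit (kernel uses none)
warps: 6 blocks
blocks: 32 blocks

Answer: 4 blocks, 16 active warps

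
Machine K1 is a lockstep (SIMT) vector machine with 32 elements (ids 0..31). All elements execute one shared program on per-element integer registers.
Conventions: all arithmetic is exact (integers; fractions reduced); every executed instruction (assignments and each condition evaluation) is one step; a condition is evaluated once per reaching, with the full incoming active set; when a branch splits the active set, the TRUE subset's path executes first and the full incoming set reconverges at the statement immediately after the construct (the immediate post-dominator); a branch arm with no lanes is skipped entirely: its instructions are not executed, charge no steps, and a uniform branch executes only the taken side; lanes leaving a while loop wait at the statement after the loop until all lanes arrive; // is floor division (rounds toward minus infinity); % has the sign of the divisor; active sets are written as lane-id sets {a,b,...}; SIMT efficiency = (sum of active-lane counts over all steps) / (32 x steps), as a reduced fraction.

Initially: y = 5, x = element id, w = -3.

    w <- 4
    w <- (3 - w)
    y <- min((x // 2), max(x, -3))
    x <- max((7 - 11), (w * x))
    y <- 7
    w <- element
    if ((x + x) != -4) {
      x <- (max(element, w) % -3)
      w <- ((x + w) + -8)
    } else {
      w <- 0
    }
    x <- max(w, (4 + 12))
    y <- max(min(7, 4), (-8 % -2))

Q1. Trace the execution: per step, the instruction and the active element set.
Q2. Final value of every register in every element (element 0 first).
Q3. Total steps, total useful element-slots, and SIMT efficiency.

step 0: w <- 4                       {0,1,2,3,4,5,6,7,8,9,10,11,12,13,14,15,16,17,18,19,20,21,22,23,24,25,26,27,28,29,30,31}
step 1: w <- (3 - w)                 {0,1,2,3,4,5,6,7,8,9,10,11,12,13,14,15,16,17,18,19,20,21,22,23,24,25,26,27,28,29,30,31}
step 2: y <- min((x // 2), max(x, -3)) {0,1,2,3,4,5,6,7,8,9,10,11,12,13,14,15,16,17,18,19,20,21,22,23,24,25,26,27,28,29,30,31}
step 3: x <- max((7 - 11), (w * x))  {0,1,2,3,4,5,6,7,8,9,10,11,12,13,14,15,16,17,18,19,20,21,22,23,24,25,26,27,28,29,30,31}
step 4: y <- 7                       {0,1,2,3,4,5,6,7,8,9,10,11,12,13,14,15,16,17,18,19,20,21,22,23,24,25,26,27,28,29,30,31}
step 5: w <- element                 {0,1,2,3,4,5,6,7,8,9,10,11,12,13,14,15,16,17,18,19,20,21,22,23,24,25,26,27,28,29,30,31}
step 6: eval ((x + x) != -4)         {0,1,2,3,4,5,6,7,8,9,10,11,12,13,14,15,16,17,18,19,20,21,22,23,24,25,26,27,28,29,30,31}
step 7: x <- (max(element, w) % -3)  {0,1,3,4,5,6,7,8,9,10,11,12,13,14,15,16,17,18,19,20,21,22,23,24,25,26,27,28,29,30,31}
step 8: w <- ((x + w) + -8)          {0,1,3,4,5,6,7,8,9,10,11,12,13,14,15,16,17,18,19,20,21,22,23,24,25,26,27,28,29,30,31}
step 9: w <- 0                       {2}
step 10: x <- max(w, (4 + 12))        {0,1,2,3,4,5,6,7,8,9,10,11,12,13,14,15,16,17,18,19,20,21,22,23,24,25,26,27,28,29,30,31}
step 11: y <- max(min(7, 4), (-8 % -2)) {0,1,2,3,4,5,6,7,8,9,10,11,12,13,14,15,16,17,18,19,20,21,22,23,24,25,26,27,28,29,30,31}

Answer: 12 steps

y: 4,4,4,4,4,4,4,4,4,4,4,4,4,4,4,4,4,4,4,4,4,4,4,4,4,4,4,4,4,4,4,4
x: 16,16,16,16,16,16,16,16,16,16,16,16,16,16,16,16,16,16,16,16,16,16,16,16,16,16,17,19,18,20,22,21
w: -8,-9,0,-5,-6,-4,-2,-3,-1,1,0,2,4,3,5,7,6,8,10,9,11,13,12,14,16,15,17,19,18,20,22,21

steps = 12; useful = 351; efficiency = 351/384 = 117/128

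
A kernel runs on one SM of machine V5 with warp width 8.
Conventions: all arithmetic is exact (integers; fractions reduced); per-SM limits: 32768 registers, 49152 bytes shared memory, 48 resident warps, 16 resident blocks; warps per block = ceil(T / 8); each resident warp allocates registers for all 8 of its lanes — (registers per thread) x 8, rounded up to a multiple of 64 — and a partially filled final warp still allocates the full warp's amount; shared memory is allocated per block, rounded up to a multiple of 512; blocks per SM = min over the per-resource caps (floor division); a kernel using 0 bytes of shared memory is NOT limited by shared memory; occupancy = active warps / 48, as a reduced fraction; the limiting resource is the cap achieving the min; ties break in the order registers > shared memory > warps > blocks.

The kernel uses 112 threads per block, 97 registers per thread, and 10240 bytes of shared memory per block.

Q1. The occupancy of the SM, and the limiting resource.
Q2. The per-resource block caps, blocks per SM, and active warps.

Answer: occupancy 7/12, limited by registers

registers: 2 blocks
shared memory: 4 blocks
warps: 3 blocks
blocks: 16 blocks

Answer: 2 blocks, 28 active warps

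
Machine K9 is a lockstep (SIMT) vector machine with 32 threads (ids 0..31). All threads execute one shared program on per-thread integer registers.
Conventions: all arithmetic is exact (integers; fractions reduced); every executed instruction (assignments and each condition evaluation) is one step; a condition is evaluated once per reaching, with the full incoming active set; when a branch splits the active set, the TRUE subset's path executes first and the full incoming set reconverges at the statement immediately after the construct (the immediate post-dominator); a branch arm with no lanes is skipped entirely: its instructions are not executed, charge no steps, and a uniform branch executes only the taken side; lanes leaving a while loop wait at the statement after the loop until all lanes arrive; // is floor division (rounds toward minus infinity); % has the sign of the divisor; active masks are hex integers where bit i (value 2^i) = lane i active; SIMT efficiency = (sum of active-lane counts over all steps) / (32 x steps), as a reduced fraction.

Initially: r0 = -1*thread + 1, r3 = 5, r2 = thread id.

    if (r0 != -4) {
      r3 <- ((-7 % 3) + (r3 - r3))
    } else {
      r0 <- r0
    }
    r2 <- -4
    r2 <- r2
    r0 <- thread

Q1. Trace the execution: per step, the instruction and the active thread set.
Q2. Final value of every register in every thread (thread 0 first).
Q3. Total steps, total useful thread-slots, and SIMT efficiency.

step 0: eval (r0 != -4)              0xffffffff
step 1: r3 <- ((-7 % 3) + (r3 - r3)) 0xffffffdf
step 2: r0 <- r0                     0x00000020
step 3: r2 <- -4                     0xffffffff
step 4: r2 <- r2                     0xffffffff
step 5: r0 <- thread                 0xffffffff

Answer: 6 steps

r0: 0,1,2,3,4,5,6,7,8,9,10,11,12,13,14,15,16,17,18,19,20,21,22,23,24,25,26,27,28,29,30,31
r3: 2,2,2,2,2,5,2,2,2,2,2,2,2,2,2,2,2,2,2,2,2,2,2,2,2,2,2,2,2,2,2,2
r2: -4,-4,-4,-4,-4,-4,-4,-4,-4,-4,-4,-4,-4,-4,-4,-4,-4,-4,-4,-4,-4,-4,-4,-4,-4,-4,-4,-4,-4,-4,-4,-4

steps = 6; useful = 160; efficiency = 160/192 = 5/6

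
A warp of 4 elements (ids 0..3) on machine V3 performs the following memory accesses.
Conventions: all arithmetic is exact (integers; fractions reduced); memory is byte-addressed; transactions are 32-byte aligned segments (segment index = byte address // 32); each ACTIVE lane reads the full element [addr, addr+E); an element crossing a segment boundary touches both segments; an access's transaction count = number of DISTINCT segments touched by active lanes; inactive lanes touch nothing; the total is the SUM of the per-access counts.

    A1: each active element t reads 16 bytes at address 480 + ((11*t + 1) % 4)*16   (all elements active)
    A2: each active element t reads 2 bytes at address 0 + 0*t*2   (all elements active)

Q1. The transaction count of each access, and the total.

A1: 2 transactions
A2: 1 transaction

Answer: 2,1; total 3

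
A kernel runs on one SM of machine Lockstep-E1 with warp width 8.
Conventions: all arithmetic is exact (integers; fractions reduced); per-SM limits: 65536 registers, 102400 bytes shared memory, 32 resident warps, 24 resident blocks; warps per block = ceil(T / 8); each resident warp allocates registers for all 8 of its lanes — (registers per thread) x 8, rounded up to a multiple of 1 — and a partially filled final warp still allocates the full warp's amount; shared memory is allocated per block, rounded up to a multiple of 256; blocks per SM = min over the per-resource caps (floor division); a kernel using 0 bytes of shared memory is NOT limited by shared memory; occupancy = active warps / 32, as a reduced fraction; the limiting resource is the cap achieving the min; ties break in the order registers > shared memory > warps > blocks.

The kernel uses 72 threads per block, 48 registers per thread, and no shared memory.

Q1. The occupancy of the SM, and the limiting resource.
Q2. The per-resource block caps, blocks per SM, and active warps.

Answer: occupancy 27/32, limited by warps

registers: 18 blocks
shared memory: no limit (kernel uses none)
warps: 3 blocks
blocks: 24 blocks

Answer: 3 blocks, 27 active warps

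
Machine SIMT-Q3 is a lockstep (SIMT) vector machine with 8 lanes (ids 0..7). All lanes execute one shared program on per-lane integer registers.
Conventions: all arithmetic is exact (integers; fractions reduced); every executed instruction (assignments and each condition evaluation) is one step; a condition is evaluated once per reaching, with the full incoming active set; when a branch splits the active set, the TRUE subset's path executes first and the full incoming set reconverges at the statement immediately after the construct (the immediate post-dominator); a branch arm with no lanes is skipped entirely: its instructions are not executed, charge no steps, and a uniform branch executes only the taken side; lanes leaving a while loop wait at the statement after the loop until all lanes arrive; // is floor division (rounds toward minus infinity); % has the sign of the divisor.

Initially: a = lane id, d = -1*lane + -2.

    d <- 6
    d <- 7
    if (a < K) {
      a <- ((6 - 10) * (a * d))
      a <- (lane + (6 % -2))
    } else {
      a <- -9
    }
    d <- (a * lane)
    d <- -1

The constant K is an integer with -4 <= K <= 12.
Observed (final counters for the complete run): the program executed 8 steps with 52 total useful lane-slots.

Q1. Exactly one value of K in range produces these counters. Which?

Answer: K = 4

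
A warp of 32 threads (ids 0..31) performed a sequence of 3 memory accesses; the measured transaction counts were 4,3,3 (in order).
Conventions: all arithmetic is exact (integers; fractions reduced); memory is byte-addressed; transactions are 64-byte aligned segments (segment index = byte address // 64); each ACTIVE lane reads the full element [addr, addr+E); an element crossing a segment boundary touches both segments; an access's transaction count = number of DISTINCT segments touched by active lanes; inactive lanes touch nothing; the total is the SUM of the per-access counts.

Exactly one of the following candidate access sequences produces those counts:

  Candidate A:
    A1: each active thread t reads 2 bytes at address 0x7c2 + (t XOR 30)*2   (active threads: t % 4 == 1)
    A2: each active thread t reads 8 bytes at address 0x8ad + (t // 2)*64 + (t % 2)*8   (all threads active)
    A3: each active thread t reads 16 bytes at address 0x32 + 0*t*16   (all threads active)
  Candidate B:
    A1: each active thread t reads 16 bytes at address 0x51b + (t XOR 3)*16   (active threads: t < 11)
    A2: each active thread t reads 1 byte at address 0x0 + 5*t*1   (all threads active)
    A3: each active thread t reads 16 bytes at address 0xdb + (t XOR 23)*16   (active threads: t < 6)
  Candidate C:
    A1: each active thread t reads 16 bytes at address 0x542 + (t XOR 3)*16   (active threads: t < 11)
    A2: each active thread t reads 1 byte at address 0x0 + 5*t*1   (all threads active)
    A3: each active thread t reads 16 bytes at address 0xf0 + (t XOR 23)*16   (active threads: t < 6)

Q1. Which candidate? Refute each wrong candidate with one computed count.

A: A1 gives 2 transactions, not 4
C: A3 gives 2 transactions, not 3
B: all counts match (4,3,3)

Answer: B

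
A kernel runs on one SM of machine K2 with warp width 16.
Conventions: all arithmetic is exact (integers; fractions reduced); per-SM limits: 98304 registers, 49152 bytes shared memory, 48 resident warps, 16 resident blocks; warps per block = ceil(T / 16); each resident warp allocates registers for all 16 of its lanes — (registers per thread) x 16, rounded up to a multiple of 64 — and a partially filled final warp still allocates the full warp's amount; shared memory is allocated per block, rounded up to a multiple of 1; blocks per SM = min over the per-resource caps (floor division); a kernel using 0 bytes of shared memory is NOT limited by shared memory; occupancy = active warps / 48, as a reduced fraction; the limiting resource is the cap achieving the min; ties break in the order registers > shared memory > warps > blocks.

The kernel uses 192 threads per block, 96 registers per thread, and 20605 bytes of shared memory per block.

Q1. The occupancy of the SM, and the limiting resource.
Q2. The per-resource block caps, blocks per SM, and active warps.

Answer: occupancy 1/2, limited by shared memory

registers: 5 blocks
shared memory: 2 blocks
warps: 4 blocks
blocks: 16 blocks

Answer: 2 blocks, 24 active warps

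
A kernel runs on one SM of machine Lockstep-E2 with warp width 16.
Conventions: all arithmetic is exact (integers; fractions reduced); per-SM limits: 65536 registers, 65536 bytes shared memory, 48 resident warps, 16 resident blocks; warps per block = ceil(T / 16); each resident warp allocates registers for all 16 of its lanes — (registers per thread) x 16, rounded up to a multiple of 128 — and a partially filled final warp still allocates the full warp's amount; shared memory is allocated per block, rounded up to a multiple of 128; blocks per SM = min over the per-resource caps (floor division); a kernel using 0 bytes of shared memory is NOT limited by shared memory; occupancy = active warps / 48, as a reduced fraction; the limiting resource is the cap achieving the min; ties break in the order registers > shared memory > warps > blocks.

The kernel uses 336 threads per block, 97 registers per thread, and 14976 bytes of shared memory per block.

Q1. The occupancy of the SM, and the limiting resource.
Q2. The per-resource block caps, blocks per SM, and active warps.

Answer: occupancy 7/16, limited by registers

registers: 1 block
shared memory: 4 blocks
warps: 2 blocks
blocks: 16 blocks

Answer: 1 block, 21 active warps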